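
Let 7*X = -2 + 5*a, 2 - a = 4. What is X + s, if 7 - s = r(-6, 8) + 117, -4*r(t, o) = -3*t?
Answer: -1501/14 ≈ -107.21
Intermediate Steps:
a = -2 (a = 2 - 1*4 = 2 - 4 = -2)
r(t, o) = 3*t/4 (r(t, o) = -(-3)*t/4 = 3*t/4)
s = -211/2 (s = 7 - ((¾)*(-6) + 117) = 7 - (-9/2 + 117) = 7 - 1*225/2 = 7 - 225/2 = -211/2 ≈ -105.50)
X = -12/7 (X = (-2 + 5*(-2))/7 = (-2 - 10)/7 = (⅐)*(-12) = -12/7 ≈ -1.7143)
X + s = -12/7 - 211/2 = -1501/14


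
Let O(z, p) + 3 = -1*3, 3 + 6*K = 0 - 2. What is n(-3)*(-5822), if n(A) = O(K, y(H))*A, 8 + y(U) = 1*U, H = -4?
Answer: -104796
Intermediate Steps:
y(U) = -8 + U (y(U) = -8 + 1*U = -8 + U)
K = -⅚ (K = -½ + (0 - 2)/6 = -½ + (⅙)*(-2) = -½ - ⅓ = -⅚ ≈ -0.83333)
O(z, p) = -6 (O(z, p) = -3 - 1*3 = -3 - 3 = -6)
n(A) = -6*A
n(-3)*(-5822) = -6*(-3)*(-5822) = 18*(-5822) = -104796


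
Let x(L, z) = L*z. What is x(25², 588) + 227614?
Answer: 595114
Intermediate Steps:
x(25², 588) + 227614 = 25²*588 + 227614 = 625*588 + 227614 = 367500 + 227614 = 595114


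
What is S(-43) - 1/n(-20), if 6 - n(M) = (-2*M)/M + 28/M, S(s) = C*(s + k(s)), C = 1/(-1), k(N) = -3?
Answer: 2157/47 ≈ 45.894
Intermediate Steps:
C = -1
S(s) = 3 - s (S(s) = -(s - 3) = -(-3 + s) = 3 - s)
n(M) = 8 - 28/M (n(M) = 6 - ((-2*M)/M + 28/M) = 6 - (-2 + 28/M) = 6 + (2 - 28/M) = 8 - 28/M)
S(-43) - 1/n(-20) = (3 - 1*(-43)) - 1/(8 - 28/(-20)) = (3 + 43) - 1/(8 - 28*(-1/20)) = 46 - 1/(8 + 7/5) = 46 - 1/47/5 = 46 - 1*5/47 = 46 - 5/47 = 2157/47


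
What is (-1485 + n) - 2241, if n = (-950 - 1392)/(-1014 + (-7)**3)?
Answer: -5053840/1357 ≈ -3724.3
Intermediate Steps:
n = 2342/1357 (n = -2342/(-1014 - 343) = -2342/(-1357) = -2342*(-1/1357) = 2342/1357 ≈ 1.7259)
(-1485 + n) - 2241 = (-1485 + 2342/1357) - 2241 = -2012803/1357 - 2241 = -5053840/1357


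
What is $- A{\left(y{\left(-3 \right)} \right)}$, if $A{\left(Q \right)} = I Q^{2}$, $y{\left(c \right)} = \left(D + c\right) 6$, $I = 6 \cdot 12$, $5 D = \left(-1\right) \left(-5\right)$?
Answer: $-10368$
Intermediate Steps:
$D = 1$ ($D = \frac{\left(-1\right) \left(-5\right)}{5} = \frac{1}{5} \cdot 5 = 1$)
$I = 72$
$y{\left(c \right)} = 6 + 6 c$ ($y{\left(c \right)} = \left(1 + c\right) 6 = 6 + 6 c$)
$A{\left(Q \right)} = 72 Q^{2}$
$- A{\left(y{\left(-3 \right)} \right)} = - 72 \left(6 + 6 \left(-3\right)\right)^{2} = - 72 \left(6 - 18\right)^{2} = - 72 \left(-12\right)^{2} = - 72 \cdot 144 = \left(-1\right) 10368 = -10368$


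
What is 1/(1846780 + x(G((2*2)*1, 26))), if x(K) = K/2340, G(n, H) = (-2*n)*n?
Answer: 585/1080366292 ≈ 5.4148e-7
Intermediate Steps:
G(n, H) = -2*n²
x(K) = K/2340 (x(K) = K*(1/2340) = K/2340)
1/(1846780 + x(G((2*2)*1, 26))) = 1/(1846780 + (-2*((2*2)*1)²)/2340) = 1/(1846780 + (-2*(4*1)²)/2340) = 1/(1846780 + (-2*4²)/2340) = 1/(1846780 + (-2*16)/2340) = 1/(1846780 + (1/2340)*(-32)) = 1/(1846780 - 8/585) = 1/(1080366292/585) = 585/1080366292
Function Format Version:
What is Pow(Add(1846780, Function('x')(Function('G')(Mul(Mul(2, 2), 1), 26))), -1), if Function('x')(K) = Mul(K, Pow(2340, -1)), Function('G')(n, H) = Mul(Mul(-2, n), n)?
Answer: Rational(585, 1080366292) ≈ 5.4148e-7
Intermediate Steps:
Function('G')(n, H) = Mul(-2, Pow(n, 2))
Function('x')(K) = Mul(Rational(1, 2340), K) (Function('x')(K) = Mul(K, Rational(1, 2340)) = Mul(Rational(1, 2340), K))
Pow(Add(1846780, Function('x')(Function('G')(Mul(Mul(2, 2), 1), 26))), -1) = Pow(Add(1846780, Mul(Rational(1, 2340), Mul(-2, Pow(Mul(Mul(2, 2), 1), 2)))), -1) = Pow(Add(1846780, Mul(Rational(1, 2340), Mul(-2, Pow(Mul(4, 1), 2)))), -1) = Pow(Add(1846780, Mul(Rational(1, 2340), Mul(-2, Pow(4, 2)))), -1) = Pow(Add(1846780, Mul(Rational(1, 2340), Mul(-2, 16))), -1) = Pow(Add(1846780, Mul(Rational(1, 2340), -32)), -1) = Pow(Add(1846780, Rational(-8, 585)), -1) = Pow(Rational(1080366292, 585), -1) = Rational(585, 1080366292)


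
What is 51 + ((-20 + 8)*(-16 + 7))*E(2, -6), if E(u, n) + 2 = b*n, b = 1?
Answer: -813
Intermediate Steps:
E(u, n) = -2 + n (E(u, n) = -2 + 1*n = -2 + n)
51 + ((-20 + 8)*(-16 + 7))*E(2, -6) = 51 + ((-20 + 8)*(-16 + 7))*(-2 - 6) = 51 - 12*(-9)*(-8) = 51 + 108*(-8) = 51 - 864 = -813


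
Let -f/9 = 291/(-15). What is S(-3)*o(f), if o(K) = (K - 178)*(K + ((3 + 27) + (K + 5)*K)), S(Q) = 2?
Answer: -26828346/125 ≈ -2.1463e+5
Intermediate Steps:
f = 873/5 (f = -2619/(-15) = -2619*(-1)/15 = -9*(-97/5) = 873/5 ≈ 174.60)
o(K) = (-178 + K)*(30 + K + K*(5 + K)) (o(K) = (-178 + K)*(K + (30 + (5 + K)*K)) = (-178 + K)*(K + (30 + K*(5 + K))) = (-178 + K)*(30 + K + K*(5 + K)))
S(-3)*o(f) = 2*(-5340 + (873/5)**3 - 1038*873/5 - 172*(873/5)**2) = 2*(-5340 + 665338617/125 - 906174/5 - 172*762129/25) = 2*(-5340 + 665338617/125 - 906174/5 - 131086188/25) = 2*(-13414173/125) = -26828346/125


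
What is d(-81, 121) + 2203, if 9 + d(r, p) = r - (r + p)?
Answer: 2073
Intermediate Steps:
d(r, p) = -9 - p (d(r, p) = -9 + (r - (r + p)) = -9 + (r - (p + r)) = -9 + (r + (-p - r)) = -9 - p)
d(-81, 121) + 2203 = (-9 - 1*121) + 2203 = (-9 - 121) + 2203 = -130 + 2203 = 2073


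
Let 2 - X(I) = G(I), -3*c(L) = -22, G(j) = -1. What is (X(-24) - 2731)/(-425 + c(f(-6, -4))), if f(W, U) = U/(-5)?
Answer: 8184/1253 ≈ 6.5315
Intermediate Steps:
f(W, U) = -U/5 (f(W, U) = U*(-⅕) = -U/5)
c(L) = 22/3 (c(L) = -⅓*(-22) = 22/3)
X(I) = 3 (X(I) = 2 - 1*(-1) = 2 + 1 = 3)
(X(-24) - 2731)/(-425 + c(f(-6, -4))) = (3 - 2731)/(-425 + 22/3) = -2728/(-1253/3) = -2728*(-3/1253) = 8184/1253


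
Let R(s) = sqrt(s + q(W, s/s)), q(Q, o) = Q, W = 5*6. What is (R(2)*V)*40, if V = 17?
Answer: 2720*sqrt(2) ≈ 3846.7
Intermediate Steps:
W = 30
R(s) = sqrt(30 + s) (R(s) = sqrt(s + 30) = sqrt(30 + s))
(R(2)*V)*40 = (sqrt(30 + 2)*17)*40 = (sqrt(32)*17)*40 = ((4*sqrt(2))*17)*40 = (68*sqrt(2))*40 = 2720*sqrt(2)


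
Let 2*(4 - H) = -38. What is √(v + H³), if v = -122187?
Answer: 2*I*√27505 ≈ 331.69*I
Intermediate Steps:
H = 23 (H = 4 - ½*(-38) = 4 + 19 = 23)
√(v + H³) = √(-122187 + 23³) = √(-122187 + 12167) = √(-110020) = 2*I*√27505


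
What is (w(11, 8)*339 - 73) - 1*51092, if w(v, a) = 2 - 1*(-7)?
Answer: -48114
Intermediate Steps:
w(v, a) = 9 (w(v, a) = 2 + 7 = 9)
(w(11, 8)*339 - 73) - 1*51092 = (9*339 - 73) - 1*51092 = (3051 - 73) - 51092 = 2978 - 51092 = -48114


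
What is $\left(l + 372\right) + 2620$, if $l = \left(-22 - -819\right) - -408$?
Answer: $4197$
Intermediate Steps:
$l = 1205$ ($l = \left(-22 + 819\right) + 408 = 797 + 408 = 1205$)
$\left(l + 372\right) + 2620 = \left(1205 + 372\right) + 2620 = 1577 + 2620 = 4197$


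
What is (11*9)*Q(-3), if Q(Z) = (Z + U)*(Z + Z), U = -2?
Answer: 2970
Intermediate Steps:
Q(Z) = 2*Z*(-2 + Z) (Q(Z) = (Z - 2)*(Z + Z) = (-2 + Z)*(2*Z) = 2*Z*(-2 + Z))
(11*9)*Q(-3) = (11*9)*(2*(-3)*(-2 - 3)) = 99*(2*(-3)*(-5)) = 99*30 = 2970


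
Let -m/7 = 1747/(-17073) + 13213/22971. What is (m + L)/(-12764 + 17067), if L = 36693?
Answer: 685195477735/80360345169 ≈ 8.5265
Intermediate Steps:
m = -61818404/18675423 (m = -7*(1747/(-17073) + 13213/22971) = -7*(1747*(-1/17073) + 13213*(1/22971)) = -7*(-1747/17073 + 13213/22971) = -7*61818404/130727961 = -61818404/18675423 ≈ -3.3101)
(m + L)/(-12764 + 17067) = (-61818404/18675423 + 36693)/(-12764 + 17067) = (685195477735/18675423)/4303 = (685195477735/18675423)*(1/4303) = 685195477735/80360345169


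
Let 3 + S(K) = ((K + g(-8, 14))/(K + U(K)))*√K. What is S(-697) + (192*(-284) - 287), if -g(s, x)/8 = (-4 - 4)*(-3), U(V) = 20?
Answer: -54818 + 889*I*√697/677 ≈ -54818.0 + 34.668*I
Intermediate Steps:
g(s, x) = -192 (g(s, x) = -8*(-4 - 4)*(-3) = -(-64)*(-3) = -8*24 = -192)
S(K) = -3 + √K*(-192 + K)/(20 + K) (S(K) = -3 + ((K - 192)/(K + 20))*√K = -3 + ((-192 + K)/(20 + K))*√K = -3 + √K*(-192 + K)/(20 + K))
S(-697) + (192*(-284) - 287) = (-60 + (-697)^(3/2) - 192*I*√697 - 3*(-697))/(20 - 697) + (192*(-284) - 287) = (-60 - 697*I*√697 - 192*I*√697 + 2091)/(-677) + (-54528 - 287) = -(-60 - 697*I*√697 - 192*I*√697 + 2091)/677 - 54815 = -(2031 - 889*I*√697)/677 - 54815 = (-3 + 889*I*√697/677) - 54815 = -54818 + 889*I*√697/677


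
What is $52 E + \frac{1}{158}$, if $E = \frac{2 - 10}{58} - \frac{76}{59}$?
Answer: $- \frac{20045329}{270338} \approx -74.149$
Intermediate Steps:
$E = - \frac{2440}{1711}$ ($E = \left(2 - 10\right) \frac{1}{58} - \frac{76}{59} = \left(-8\right) \frac{1}{58} - \frac{76}{59} = - \frac{4}{29} - \frac{76}{59} = - \frac{2440}{1711} \approx -1.4261$)
$52 E + \frac{1}{158} = 52 \left(- \frac{2440}{1711}\right) + \frac{1}{158} = - \frac{126880}{1711} + \frac{1}{158} = - \frac{20045329}{270338}$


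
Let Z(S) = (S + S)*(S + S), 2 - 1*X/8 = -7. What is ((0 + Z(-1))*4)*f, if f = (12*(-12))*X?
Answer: -165888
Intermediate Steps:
X = 72 (X = 16 - 8*(-7) = 16 + 56 = 72)
Z(S) = 4*S² (Z(S) = (2*S)*(2*S) = 4*S²)
f = -10368 (f = (12*(-12))*72 = -144*72 = -10368)
((0 + Z(-1))*4)*f = ((0 + 4*(-1)²)*4)*(-10368) = ((0 + 4*1)*4)*(-10368) = ((0 + 4)*4)*(-10368) = (4*4)*(-10368) = 16*(-10368) = -165888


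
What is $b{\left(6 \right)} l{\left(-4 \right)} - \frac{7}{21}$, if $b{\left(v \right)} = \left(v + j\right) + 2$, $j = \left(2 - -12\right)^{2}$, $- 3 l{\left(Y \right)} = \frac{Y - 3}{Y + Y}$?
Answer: $- \frac{359}{6} \approx -59.833$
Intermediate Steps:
$l{\left(Y \right)} = - \frac{-3 + Y}{6 Y}$ ($l{\left(Y \right)} = - \frac{\left(Y - 3\right) \frac{1}{Y + Y}}{3} = - \frac{\left(-3 + Y\right) \frac{1}{2 Y}}{3} = - \frac{\frac{1}{2} \frac{1}{Y} \left(-3 + Y\right)}{3} = - \frac{-3 + Y}{6 Y}$)
$j = 196$ ($j = \left(2 + 12\right)^{2} = 14^{2} = 196$)
$b{\left(v \right)} = 198 + v$ ($b{\left(v \right)} = \left(v + 196\right) + 2 = \left(196 + v\right) + 2 = 198 + v$)
$b{\left(6 \right)} l{\left(-4 \right)} - \frac{7}{21} = \left(198 + 6\right) \frac{3 - -4}{6 \left(-4\right)} - \frac{7}{21} = 204 \cdot \frac{1}{6} \left(- \frac{1}{4}\right) \left(3 + 4\right) - \frac{1}{3} = 204 \cdot \frac{1}{6} \left(- \frac{1}{4}\right) 7 - \frac{1}{3} = 204 \left(- \frac{7}{24}\right) - \frac{1}{3} = - \frac{119}{2} - \frac{1}{3} = - \frac{359}{6}$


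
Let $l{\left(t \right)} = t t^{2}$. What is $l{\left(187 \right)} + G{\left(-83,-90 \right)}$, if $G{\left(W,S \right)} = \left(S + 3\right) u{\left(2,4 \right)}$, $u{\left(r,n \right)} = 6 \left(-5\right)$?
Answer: $6541813$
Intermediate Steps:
$u{\left(r,n \right)} = -30$
$G{\left(W,S \right)} = -90 - 30 S$ ($G{\left(W,S \right)} = \left(S + 3\right) \left(-30\right) = \left(3 + S\right) \left(-30\right) = -90 - 30 S$)
$l{\left(t \right)} = t^{3}$
$l{\left(187 \right)} + G{\left(-83,-90 \right)} = 187^{3} - -2610 = 6539203 + \left(-90 + 2700\right) = 6539203 + 2610 = 6541813$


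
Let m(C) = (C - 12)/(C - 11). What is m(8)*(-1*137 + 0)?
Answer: -548/3 ≈ -182.67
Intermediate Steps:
m(C) = (-12 + C)/(-11 + C)
m(8)*(-1*137 + 0) = ((-12 + 8)/(-11 + 8))*(-1*137 + 0) = (-4/(-3))*(-137 + 0) = -⅓*(-4)*(-137) = (4/3)*(-137) = -548/3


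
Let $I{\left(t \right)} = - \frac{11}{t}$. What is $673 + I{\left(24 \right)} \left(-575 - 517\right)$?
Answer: $\frac{2347}{2} \approx 1173.5$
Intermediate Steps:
$673 + I{\left(24 \right)} \left(-575 - 517\right) = 673 + - \frac{11}{24} \left(-575 - 517\right) = 673 + \left(-11\right) \frac{1}{24} \left(-1092\right) = 673 - - \frac{1001}{2} = 673 + \frac{1001}{2} = \frac{2347}{2}$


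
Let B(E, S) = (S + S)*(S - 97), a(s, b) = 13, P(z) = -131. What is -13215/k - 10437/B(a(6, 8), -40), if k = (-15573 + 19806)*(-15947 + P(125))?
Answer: -118363054273/124319597840 ≈ -0.95209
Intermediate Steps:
B(E, S) = 2*S*(-97 + S) (B(E, S) = (2*S)*(-97 + S) = 2*S*(-97 + S))
k = -68058174 (k = (-15573 + 19806)*(-15947 - 131) = 4233*(-16078) = -68058174)
-13215/k - 10437/B(a(6, 8), -40) = -13215/(-68058174) - 10437*(-1/(80*(-97 - 40))) = -13215*(-1/68058174) - 10437/(2*(-40)*(-137)) = 4405/22686058 - 10437/10960 = -118363054273/124319597840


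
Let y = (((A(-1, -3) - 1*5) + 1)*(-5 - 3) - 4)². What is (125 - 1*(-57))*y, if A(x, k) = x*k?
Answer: 2912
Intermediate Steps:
A(x, k) = k*x
y = 16 (y = (((-3*(-1) - 1*5) + 1)*(-5 - 3) - 4)² = (((3 - 5) + 1)*(-8) - 4)² = ((-2 + 1)*(-8) - 4)² = (-1*(-8) - 4)² = (8 - 4)² = 4² = 16)
(125 - 1*(-57))*y = (125 - 1*(-57))*16 = (125 + 57)*16 = 182*16 = 2912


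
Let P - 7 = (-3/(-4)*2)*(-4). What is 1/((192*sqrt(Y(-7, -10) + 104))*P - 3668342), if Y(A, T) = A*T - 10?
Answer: -1834171/6728363491634 - 96*sqrt(41)/3364181745817 ≈ -2.7279e-7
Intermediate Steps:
Y(A, T) = -10 + A*T
P = 1 (P = 7 + (-3/(-4)*2)*(-4) = 7 + (-3*(-1/4)*2)*(-4) = 7 + ((3/4)*2)*(-4) = 7 + (3/2)*(-4) = 7 - 6 = 1)
1/((192*sqrt(Y(-7, -10) + 104))*P - 3668342) = 1/((192*sqrt((-10 - 7*(-10)) + 104))*1 - 3668342) = 1/((192*sqrt((-10 + 70) + 104))*1 - 3668342) = 1/((192*sqrt(60 + 104))*1 - 3668342) = 1/((192*sqrt(164))*1 - 3668342) = 1/((192*(2*sqrt(41)))*1 - 3668342) = 1/((384*sqrt(41))*1 - 3668342) = 1/(384*sqrt(41) - 3668342) = 1/(-3668342 + 384*sqrt(41))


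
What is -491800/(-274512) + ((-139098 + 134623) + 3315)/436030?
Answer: 382359143/213741906 ≈ 1.7889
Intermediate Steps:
-491800/(-274512) + ((-139098 + 134623) + 3315)/436030 = -491800*(-1/274512) + (-4475 + 3315)*(1/436030) = 61475/34314 - 1160*1/436030 = 61475/34314 - 116/43603 = 382359143/213741906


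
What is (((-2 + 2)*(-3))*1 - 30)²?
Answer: 900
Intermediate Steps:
(((-2 + 2)*(-3))*1 - 30)² = ((0*(-3))*1 - 30)² = (0*1 - 30)² = (0 - 30)² = (-30)² = 900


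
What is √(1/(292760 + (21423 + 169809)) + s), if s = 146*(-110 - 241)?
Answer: I*√3001071532442938/241996 ≈ 226.38*I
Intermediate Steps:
s = -51246 (s = 146*(-351) = -51246)
√(1/(292760 + (21423 + 169809)) + s) = √(1/(292760 + (21423 + 169809)) - 51246) = √(1/(292760 + 191232) - 51246) = √(1/483992 - 51246) = √(-24802654031/483992) = I*√3001071532442938/241996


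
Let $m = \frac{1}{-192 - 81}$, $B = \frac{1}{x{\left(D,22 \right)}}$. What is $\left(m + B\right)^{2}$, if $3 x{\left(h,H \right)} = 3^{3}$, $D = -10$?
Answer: $\frac{7744}{670761} \approx 0.011545$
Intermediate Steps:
$x{\left(h,H \right)} = 9$ ($x{\left(h,H \right)} = \frac{3^{3}}{3} = \frac{1}{3} \cdot 27 = 9$)
$B = \frac{1}{9} \approx 0.11111$
$m = - \frac{1}{273}$ ($m = \frac{1}{-273} = - \frac{1}{273} \approx -0.003663$)
$\left(m + B\right)^{2} = \left(- \frac{1}{273} + \frac{1}{9}\right)^{2} = \left(\frac{88}{819}\right)^{2} = \frac{7744}{670761}$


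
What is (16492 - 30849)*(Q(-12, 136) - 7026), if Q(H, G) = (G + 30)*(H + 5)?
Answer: 117555116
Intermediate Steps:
Q(H, G) = (5 + H)*(30 + G) (Q(H, G) = (30 + G)*(5 + H) = (5 + H)*(30 + G))
(16492 - 30849)*(Q(-12, 136) - 7026) = (16492 - 30849)*((150 + 5*136 + 30*(-12) + 136*(-12)) - 7026) = -14357*((150 + 680 - 360 - 1632) - 7026) = -14357*(-1162 - 7026) = -14357*(-8188) = 117555116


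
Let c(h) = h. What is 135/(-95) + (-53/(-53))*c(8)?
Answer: 125/19 ≈ 6.5789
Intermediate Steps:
135/(-95) + (-53/(-53))*c(8) = 135/(-95) - 53/(-53)*8 = 135*(-1/95) - 53*(-1/53)*8 = -27/19 + 1*8 = -27/19 + 8 = 125/19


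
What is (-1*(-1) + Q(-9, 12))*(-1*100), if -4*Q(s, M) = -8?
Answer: -300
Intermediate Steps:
Q(s, M) = 2 (Q(s, M) = -1/4*(-8) = 2)
(-1*(-1) + Q(-9, 12))*(-1*100) = (-1*(-1) + 2)*(-1*100) = (1 + 2)*(-100) = 3*(-100) = -300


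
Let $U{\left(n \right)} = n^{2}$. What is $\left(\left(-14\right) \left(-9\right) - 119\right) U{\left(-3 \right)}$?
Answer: $63$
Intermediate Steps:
$\left(\left(-14\right) \left(-9\right) - 119\right) U{\left(-3 \right)} = \left(\left(-14\right) \left(-9\right) - 119\right) \left(-3\right)^{2} = \left(126 - 119\right) 9 = 7 \cdot 9 = 63$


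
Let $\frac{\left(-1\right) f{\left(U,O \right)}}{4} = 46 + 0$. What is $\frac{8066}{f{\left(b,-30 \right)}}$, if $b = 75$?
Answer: $- \frac{4033}{92} \approx -43.837$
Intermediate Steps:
$f{\left(U,O \right)} = -184$ ($f{\left(U,O \right)} = - 4 \left(46 + 0\right) = \left(-4\right) 46 = -184$)
$\frac{8066}{f{\left(b,-30 \right)}} = \frac{8066}{-184} = 8066 \left(- \frac{1}{184}\right) = - \frac{4033}{92}$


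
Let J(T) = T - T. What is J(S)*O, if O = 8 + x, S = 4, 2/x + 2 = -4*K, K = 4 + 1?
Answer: 0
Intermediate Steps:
K = 5
x = -1/11 (x = 2/(-2 - 4*5) = 2/(-2 - 20) = 2/(-22) = 2*(-1/22) = -1/11 ≈ -0.090909)
J(T) = 0
O = 87/11 (O = 8 - 1/11 = 87/11 ≈ 7.9091)
J(S)*O = 0*(87/11) = 0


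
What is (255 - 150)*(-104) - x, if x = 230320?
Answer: -241240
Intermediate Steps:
(255 - 150)*(-104) - x = (255 - 150)*(-104) - 1*230320 = 105*(-104) - 230320 = -10920 - 230320 = -241240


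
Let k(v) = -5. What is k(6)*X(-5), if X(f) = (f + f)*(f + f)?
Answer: -500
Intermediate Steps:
X(f) = 4*f² (X(f) = (2*f)*(2*f) = 4*f²)
k(6)*X(-5) = -20*(-5)² = -20*25 = -5*100 = -500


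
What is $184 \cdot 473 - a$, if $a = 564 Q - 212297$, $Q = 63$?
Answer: $263797$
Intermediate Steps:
$a = -176765$ ($a = 564 \cdot 63 - 212297 = 35532 - 212297 = -176765$)
$184 \cdot 473 - a = 184 \cdot 473 - -176765 = 87032 + 176765 = 263797$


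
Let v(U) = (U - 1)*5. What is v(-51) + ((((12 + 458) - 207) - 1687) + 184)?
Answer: -1500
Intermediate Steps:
v(U) = -5 + 5*U (v(U) = (-1 + U)*5 = -5 + 5*U)
v(-51) + ((((12 + 458) - 207) - 1687) + 184) = (-5 + 5*(-51)) + ((((12 + 458) - 207) - 1687) + 184) = (-5 - 255) + (((470 - 207) - 1687) + 184) = -260 + ((263 - 1687) + 184) = -260 + (-1424 + 184) = -260 - 1240 = -1500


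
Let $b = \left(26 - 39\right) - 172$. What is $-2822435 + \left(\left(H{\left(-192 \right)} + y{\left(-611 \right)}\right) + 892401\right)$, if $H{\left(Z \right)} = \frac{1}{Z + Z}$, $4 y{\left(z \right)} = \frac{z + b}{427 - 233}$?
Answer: $- \frac{71889944737}{37248} \approx -1.93 \cdot 10^{6}$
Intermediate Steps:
$b = -185$ ($b = -13 - 172 = -185$)
$y{\left(z \right)} = - \frac{185}{776} + \frac{z}{776}$ ($y{\left(z \right)} = \frac{\left(z - 185\right) \frac{1}{427 - 233}}{4} = \frac{\left(-185 + z\right) \frac{1}{194}}{4} = \frac{- \frac{185}{194} + \frac{z}{194}}{4} = - \frac{185}{776} + \frac{z}{776}$)
$H{\left(Z \right)} = \frac{1}{2 Z}$
$-2822435 + \left(\left(H{\left(-192 \right)} + y{\left(-611 \right)}\right) + 892401\right) = -2822435 + \left(\left(\frac{1}{2 \left(-192\right)} + \left(- \frac{185}{776} + \frac{1}{776} \left(-611\right)\right)\right) + 892401\right) = -2822435 + \left(\left(\frac{1}{2} \left(- \frac{1}{192}\right) - \frac{199}{194}\right) + 892401\right) = -2822435 + \left(\left(- \frac{1}{384} - \frac{199}{194}\right) + 892401\right) = -2822435 + \left(- \frac{38305}{37248} + 892401\right) = -2822435 + \frac{33240114143}{37248} = - \frac{71889944737}{37248}$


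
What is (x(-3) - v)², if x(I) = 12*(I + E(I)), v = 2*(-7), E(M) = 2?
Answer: 4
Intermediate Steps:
v = -14
x(I) = 24 + 12*I (x(I) = 12*(I + 2) = 12*(2 + I) = 24 + 12*I)
(x(-3) - v)² = ((24 + 12*(-3)) - 1*(-14))² = ((24 - 36) + 14)² = (-12 + 14)² = 2² = 4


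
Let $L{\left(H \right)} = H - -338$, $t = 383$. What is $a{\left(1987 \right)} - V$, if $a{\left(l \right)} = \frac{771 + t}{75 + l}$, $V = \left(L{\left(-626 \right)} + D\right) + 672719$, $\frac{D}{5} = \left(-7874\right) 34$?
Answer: $\frac{686800196}{1031} \approx 6.6615 \cdot 10^{5}$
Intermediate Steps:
$L{\left(H \right)} = 338 + H$ ($L{\left(H \right)} = H + 338 = 338 + H$)
$D = -1338580$ ($D = 5 \left(\left(-7874\right) 34\right) = 5 \left(-267716\right) = -1338580$)
$V = -666149$ ($V = \left(\left(338 - 626\right) - 1338580\right) + 672719 = \left(-288 - 1338580\right) + 672719 = -1338868 + 672719 = -666149$)
$a{\left(l \right)} = \frac{1154}{75 + l}$ ($a{\left(l \right)} = \frac{771 + 383}{75 + l} = \frac{1154}{75 + l}$)
$a{\left(1987 \right)} - V = \frac{1154}{75 + 1987} - -666149 = \frac{1154}{2062} + 666149 = 1154 \cdot \frac{1}{2062} + 666149 = \frac{577}{1031} + 666149 = \frac{686800196}{1031}$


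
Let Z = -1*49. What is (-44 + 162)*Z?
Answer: -5782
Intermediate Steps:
Z = -49
(-44 + 162)*Z = (-44 + 162)*(-49) = 118*(-49) = -5782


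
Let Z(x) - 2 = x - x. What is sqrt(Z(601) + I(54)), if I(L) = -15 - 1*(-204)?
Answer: sqrt(191) ≈ 13.820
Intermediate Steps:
I(L) = 189 (I(L) = -15 + 204 = 189)
Z(x) = 2 (Z(x) = 2 + (x - x) = 2 + 0 = 2)
sqrt(Z(601) + I(54)) = sqrt(2 + 189) = sqrt(191)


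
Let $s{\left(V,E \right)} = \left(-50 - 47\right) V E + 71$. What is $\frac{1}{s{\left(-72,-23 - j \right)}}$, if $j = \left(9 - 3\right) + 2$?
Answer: $- \frac{1}{216433} \approx -4.6204 \cdot 10^{-6}$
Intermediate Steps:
$j = 8$ ($j = 6 + 2 = 8$)
$s{\left(V,E \right)} = 71 - 97 E V$ ($s{\left(V,E \right)} = - 97 V E + 71 = - 97 E V + 71 = 71 - 97 E V$)
$\frac{1}{s{\left(-72,-23 - j \right)}} = \frac{1}{71 - 97 \left(-23 - 8\right) \left(-72\right)} = \frac{1}{71 - \left(-3007\right) \left(-72\right)} = \frac{1}{71 - 216504} = \frac{1}{-216433} = - \frac{1}{216433}$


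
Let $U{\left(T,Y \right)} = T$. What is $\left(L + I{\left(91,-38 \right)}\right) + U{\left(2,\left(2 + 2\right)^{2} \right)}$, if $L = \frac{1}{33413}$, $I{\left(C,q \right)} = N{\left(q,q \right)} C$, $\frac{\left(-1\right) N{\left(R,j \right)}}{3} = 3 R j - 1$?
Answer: $- \frac{39506228092}{33413} \approx -1.1824 \cdot 10^{6}$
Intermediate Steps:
$N{\left(R,j \right)} = 3 - 9 R j$ ($N{\left(R,j \right)} = - 3 \left(3 R j - 1\right) = - 3 \left(-1 + 3 R j\right) = 3 - 9 R j$)
$I{\left(C,q \right)} = C \left(3 - 9 q^{2}\right)$ ($I{\left(C,q \right)} = \left(3 - 9 q q\right) C = \left(3 - 9 q^{2}\right) C = C \left(3 - 9 q^{2}\right)$)
$L = \frac{1}{33413} \approx 2.9928 \cdot 10^{-5}$
$\left(L + I{\left(91,-38 \right)}\right) + U{\left(2,\left(2 + 2\right)^{2} \right)} = \left(\frac{1}{33413} + 3 \cdot 91 \left(1 - 3 \left(-38\right)^{2}\right)\right) + 2 = \left(\frac{1}{33413} + 3 \cdot 91 \left(1 - 4332\right)\right) + 2 = \left(\frac{1}{33413} + 3 \cdot 91 \left(-4331\right)\right) + 2 = \left(\frac{1}{33413} - 1182363\right) + 2 = - \frac{39506294918}{33413} + 2 = - \frac{39506228092}{33413}$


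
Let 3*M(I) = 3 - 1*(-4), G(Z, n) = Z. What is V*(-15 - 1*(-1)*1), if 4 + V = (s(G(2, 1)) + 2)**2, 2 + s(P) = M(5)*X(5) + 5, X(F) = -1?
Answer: -392/9 ≈ -43.556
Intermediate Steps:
M(I) = 7/3 (M(I) = (3 - 1*(-4))/3 = (3 + 4)/3 = (1/3)*7 = 7/3)
s(P) = 2/3 (s(P) = -2 + ((7/3)*(-1) + 5) = -2 + (-7/3 + 5) = -2 + 8/3 = 2/3)
V = 28/9 (V = -4 + (2/3 + 2)**2 = -4 + (8/3)**2 = -4 + 64/9 = 28/9 ≈ 3.1111)
V*(-15 - 1*(-1)*1) = 28*(-15 - 1*(-1)*1)/9 = 28*(-15 + 1*1)/9 = 28*(-15 + 1)/9 = (28/9)*(-14) = -392/9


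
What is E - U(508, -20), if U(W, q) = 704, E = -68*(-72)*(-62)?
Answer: -304256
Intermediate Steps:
E = -303552 (E = 4896*(-62) = -303552)
E - U(508, -20) = -303552 - 1*704 = -303552 - 704 = -304256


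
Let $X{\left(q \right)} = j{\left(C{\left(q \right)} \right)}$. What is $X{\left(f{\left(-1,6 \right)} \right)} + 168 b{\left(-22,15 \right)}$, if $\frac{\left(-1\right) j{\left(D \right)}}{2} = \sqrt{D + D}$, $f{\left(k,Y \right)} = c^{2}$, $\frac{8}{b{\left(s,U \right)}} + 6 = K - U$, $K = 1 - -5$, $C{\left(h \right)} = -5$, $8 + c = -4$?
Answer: $- \frac{448}{5} - 2 i \sqrt{10} \approx -89.6 - 6.3246 i$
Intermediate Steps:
$c = -12$ ($c = -8 - 4 = -12$)
$K = 6$ ($K = 1 + 5 = 6$)
$b{\left(s,U \right)} = - \frac{8}{U}$ ($b{\left(s,U \right)} = \frac{8}{-6 - \left(-6 + U\right)} = \frac{8}{\left(-1\right) U} = 8 \left(- \frac{1}{U}\right) = - \frac{8}{U}$)
$f{\left(k,Y \right)} = 144$ ($f{\left(k,Y \right)} = \left(-12\right)^{2} = 144$)
$j{\left(D \right)} = - 2 \sqrt{2} \sqrt{D}$ ($j{\left(D \right)} = - 2 \sqrt{D + D} = - 2 \sqrt{2 D} = - 2 \sqrt{2} \sqrt{D}$)
$X{\left(q \right)} = - 2 i \sqrt{10}$ ($X{\left(q \right)} = - 2 \sqrt{2} \sqrt{-5} = - 2 \sqrt{2} i \sqrt{5} = - 2 i \sqrt{10}$)
$X{\left(f{\left(-1,6 \right)} \right)} + 168 b{\left(-22,15 \right)} = - 2 i \sqrt{10} + 168 \left(- \frac{8}{15}\right) = - 2 i \sqrt{10} - \frac{448}{5} = - \frac{448}{5} - 2 i \sqrt{10}$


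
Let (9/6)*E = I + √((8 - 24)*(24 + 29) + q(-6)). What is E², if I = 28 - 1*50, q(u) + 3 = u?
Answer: 4*(22 - I*√857)²/9 ≈ -165.78 - 572.48*I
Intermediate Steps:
q(u) = -3 + u
I = -22 (I = 28 - 50 = -22)
E = -44/3 + 2*I*√857/3 (E = 2*(-22 + √((8 - 24)*(24 + 29) + (-3 - 6)))/3 = 2*(-22 + √(-16*53 - 9))/3 = 2*(-22 + √(-848 - 9))/3 = 2*(-22 + √(-857))/3 = 2*(-22 + I*√857)/3 = -44/3 + 2*I*√857/3 ≈ -14.667 + 19.516*I)
E² = (-44/3 + 2*I*√857/3)²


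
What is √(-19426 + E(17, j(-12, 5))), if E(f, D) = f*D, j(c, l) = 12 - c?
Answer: I*√19018 ≈ 137.91*I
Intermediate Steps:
E(f, D) = D*f
√(-19426 + E(17, j(-12, 5))) = √(-19426 + (12 - 1*(-12))*17) = √(-19426 + (12 + 12)*17) = √(-19426 + 24*17) = √(-19426 + 408) = √(-19018) = I*√19018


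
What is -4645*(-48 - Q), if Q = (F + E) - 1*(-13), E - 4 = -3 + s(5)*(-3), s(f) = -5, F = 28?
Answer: 487725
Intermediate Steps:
E = 16 (E = 4 + (-3 - 5*(-3)) = 4 + (-3 + 15) = 4 + 12 = 16)
Q = 57 (Q = (28 + 16) - 1*(-13) = 44 + 13 = 57)
-4645*(-48 - Q) = -4645*(-48 - 1*57) = -4645*(-48 - 57) = -4645*(-105) = 487725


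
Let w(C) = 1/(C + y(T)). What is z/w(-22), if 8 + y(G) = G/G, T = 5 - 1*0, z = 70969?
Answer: -2058101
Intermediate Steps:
T = 5 (T = 5 + 0 = 5)
y(G) = -7 (y(G) = -8 + G/G = -8 + 1 = -7)
w(C) = 1/(-7 + C) (w(C) = 1/(C - 7) = 1/(-7 + C))
z/w(-22) = 70969/(1/(-7 - 22)) = 70969/(1/(-29)) = 70969/(-1/29) = 70969*(-29) = -2058101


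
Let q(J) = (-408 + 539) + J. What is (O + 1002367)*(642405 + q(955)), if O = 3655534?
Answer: 2997317372391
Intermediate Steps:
q(J) = 131 + J
(O + 1002367)*(642405 + q(955)) = (3655534 + 1002367)*(642405 + (131 + 955)) = 4657901*(642405 + 1086) = 4657901*643491 = 2997317372391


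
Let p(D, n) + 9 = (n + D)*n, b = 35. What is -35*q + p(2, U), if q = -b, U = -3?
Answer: 1219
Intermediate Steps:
p(D, n) = -9 + n*(D + n) (p(D, n) = -9 + (n + D)*n = -9 + (D + n)*n = -9 + n*(D + n))
q = -35 (q = -1*35 = -35)
-35*q + p(2, U) = -35*(-35) + (-9 + (-3)**2 + 2*(-3)) = 1225 + (-9 + 9 - 6) = 1225 - 6 = 1219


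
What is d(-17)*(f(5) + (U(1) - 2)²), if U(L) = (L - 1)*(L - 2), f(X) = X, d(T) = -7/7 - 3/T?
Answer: -126/17 ≈ -7.4118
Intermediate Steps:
d(T) = -1 - 3/T (d(T) = -7*⅐ - 3/T = -1 - 3/T)
U(L) = (-1 + L)*(-2 + L)
d(-17)*(f(5) + (U(1) - 2)²) = ((-3 - 1*(-17))/(-17))*(5 + ((2 + 1² - 3*1) - 2)²) = (-(-3 + 17)/17)*(5 + ((2 + 1 - 3) - 2)²) = (-1/17*14)*(5 + (0 - 2)²) = -14*(5 + (-2)²)/17 = -14*(5 + 4)/17 = -14/17*9 = -126/17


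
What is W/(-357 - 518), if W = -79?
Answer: 79/875 ≈ 0.090286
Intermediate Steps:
W/(-357 - 518) = -79/(-357 - 518) = -79/(-875) = -1/875*(-79) = 79/875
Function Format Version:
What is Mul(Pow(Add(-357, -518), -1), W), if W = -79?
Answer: Rational(79, 875) ≈ 0.090286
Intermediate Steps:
Mul(Pow(Add(-357, -518), -1), W) = Mul(Pow(Add(-357, -518), -1), -79) = Mul(Pow(-875, -1), -79) = Mul(Rational(-1, 875), -79) = Rational(79, 875)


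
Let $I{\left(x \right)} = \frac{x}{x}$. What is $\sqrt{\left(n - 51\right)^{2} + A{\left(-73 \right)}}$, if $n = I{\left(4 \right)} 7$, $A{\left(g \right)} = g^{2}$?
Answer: $\sqrt{7265} \approx 85.235$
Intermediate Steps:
$I{\left(x \right)} = 1$
$n = 7$ ($n = 1 \cdot 7 = 7$)
$\sqrt{\left(n - 51\right)^{2} + A{\left(-73 \right)}} = \sqrt{\left(7 - 51\right)^{2} + \left(-73\right)^{2}} = \sqrt{\left(-44\right)^{2} + 5329} = \sqrt{1936 + 5329} = \sqrt{7265}$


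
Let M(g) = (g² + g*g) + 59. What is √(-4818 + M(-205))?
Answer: √79291 ≈ 281.59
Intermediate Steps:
M(g) = 59 + 2*g² (M(g) = (g² + g²) + 59 = 2*g² + 59 = 59 + 2*g²)
√(-4818 + M(-205)) = √(-4818 + (59 + 2*(-205)²)) = √(-4818 + (59 + 2*42025)) = √(-4818 + (59 + 84050)) = √(-4818 + 84109) = √79291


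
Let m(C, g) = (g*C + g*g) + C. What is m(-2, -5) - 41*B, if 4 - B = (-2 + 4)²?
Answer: 33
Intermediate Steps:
m(C, g) = C + g² + C*g (m(C, g) = (C*g + g²) + C = (g² + C*g) + C = C + g² + C*g)
B = 0 (B = 4 - (-2 + 4)² = 4 - 1*2² = 4 - 1*4 = 4 - 4 = 0)
m(-2, -5) - 41*B = (-2 + (-5)² - 2*(-5)) - 41*0 = (-2 + 25 + 10) + 0 = 33 + 0 = 33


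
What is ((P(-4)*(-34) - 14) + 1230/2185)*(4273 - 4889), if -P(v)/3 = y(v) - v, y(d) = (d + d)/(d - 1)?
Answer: -750726592/2185 ≈ -3.4358e+5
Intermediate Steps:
y(d) = 2*d/(-1 + d) (y(d) = (2*d)/(-1 + d) = 2*d/(-1 + d))
P(v) = 3*v - 6*v/(-1 + v) (P(v) = -3*(2*v/(-1 + v) - v) = -3*(-v + 2*v/(-1 + v)) = 3*v - 6*v/(-1 + v))
((P(-4)*(-34) - 14) + 1230/2185)*(4273 - 4889) = (((3*(-4)*(-3 - 4)/(-1 - 4))*(-34) - 14) + 1230/2185)*(4273 - 4889) = (((3*(-4)*(-7)/(-5))*(-34) - 14) + 1230*(1/2185))*(-616) = (((3*(-4)*(-⅕)*(-7))*(-34) - 14) + 246/437)*(-616) = ((-84/5*(-34) - 14) + 246/437)*(-616) = ((2856/5 - 14) + 246/437)*(-616) = (2786/5 + 246/437)*(-616) = (1218712/2185)*(-616) = -750726592/2185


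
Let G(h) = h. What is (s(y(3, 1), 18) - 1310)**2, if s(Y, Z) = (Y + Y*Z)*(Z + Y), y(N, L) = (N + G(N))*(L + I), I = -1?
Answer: 1716100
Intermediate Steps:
y(N, L) = 2*N*(-1 + L) (y(N, L) = (N + N)*(L - 1) = (2*N)*(-1 + L) = 2*N*(-1 + L))
s(Y, Z) = (Y + Z)*(Y + Y*Z) (s(Y, Z) = (Y + Y*Z)*(Y + Z) = (Y + Z)*(Y + Y*Z))
(s(y(3, 1), 18) - 1310)**2 = ((2*3*(-1 + 1))*(2*3*(-1 + 1) + 18 + 18**2 + (2*3*(-1 + 1))*18) - 1310)**2 = ((2*3*0)*(2*3*0 + 18 + 324 + (2*3*0)*18) - 1310)**2 = (0*(0 + 18 + 324 + 0*18) - 1310)**2 = (0*(0 + 18 + 324 + 0) - 1310)**2 = (0*342 - 1310)**2 = (0 - 1310)**2 = (-1310)**2 = 1716100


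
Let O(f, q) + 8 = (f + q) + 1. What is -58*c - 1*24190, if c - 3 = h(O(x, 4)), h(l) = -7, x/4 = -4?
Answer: -23958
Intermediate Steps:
x = -16 (x = 4*(-4) = -16)
O(f, q) = -7 + f + q (O(f, q) = -8 + ((f + q) + 1) = -8 + (1 + f + q) = -7 + f + q)
c = -4 (c = 3 - 7 = -4)
-58*c - 1*24190 = -58*(-4) - 1*24190 = 232 - 24190 = -23958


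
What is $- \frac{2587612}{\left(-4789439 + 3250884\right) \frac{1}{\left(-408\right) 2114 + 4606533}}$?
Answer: $\frac{9688073667852}{1538555} \approx 6.2969 \cdot 10^{6}$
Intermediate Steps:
$- \frac{2587612}{\left(-4789439 + 3250884\right) \frac{1}{\left(-408\right) 2114 + 4606533}} = - \frac{2587612}{\left(-1538555\right) \frac{1}{-862512 + 4606533}} = - \frac{2587612}{\left(-1538555\right) \frac{1}{3744021}} = - \frac{2587612}{- \frac{1538555}{3744021}} = \left(-2587612\right) \left(- \frac{3744021}{1538555}\right) = \frac{9688073667852}{1538555}$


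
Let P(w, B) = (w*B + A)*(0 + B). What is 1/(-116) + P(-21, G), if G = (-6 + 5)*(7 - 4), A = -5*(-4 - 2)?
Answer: -32365/116 ≈ -279.01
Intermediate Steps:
A = 30 (A = -5*(-6) = 30)
G = -3 (G = -1*3 = -3)
P(w, B) = B*(30 + B*w) (P(w, B) = (w*B + 30)*(0 + B) = (B*w + 30)*B = (30 + B*w)*B = B*(30 + B*w))
1/(-116) + P(-21, G) = 1/(-116) - 3*(30 - 3*(-21)) = -1/116 - 3*(30 + 63) = -1/116 - 3*93 = -1/116 - 279 = -32365/116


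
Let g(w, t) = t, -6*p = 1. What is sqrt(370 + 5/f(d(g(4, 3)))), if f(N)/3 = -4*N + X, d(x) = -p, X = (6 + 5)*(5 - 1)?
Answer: 3*sqrt(27794)/26 ≈ 19.236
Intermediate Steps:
p = -1/6 (p = -1/6*1 = -1/6 ≈ -0.16667)
X = 44 (X = 11*4 = 44)
d(x) = 1/6 (d(x) = -1*(-1/6) = 1/6)
f(N) = 132 - 12*N (f(N) = 3*(-4*N + 44) = 3*(44 - 4*N) = 132 - 12*N)
sqrt(370 + 5/f(d(g(4, 3)))) = sqrt(370 + 5/(132 - 12*1/6)) = sqrt(370 + 5/(132 - 2)) = sqrt(370 + 5/130) = sqrt(370 + 5*(1/130)) = sqrt(370 + 1/26) = sqrt(9621/26) = 3*sqrt(27794)/26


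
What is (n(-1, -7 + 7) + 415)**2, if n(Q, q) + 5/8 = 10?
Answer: 11526025/64 ≈ 1.8009e+5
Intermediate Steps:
n(Q, q) = 75/8 (n(Q, q) = -5/8 + 10 = 75/8)
(n(-1, -7 + 7) + 415)**2 = (75/8 + 415)**2 = (3395/8)**2 = 11526025/64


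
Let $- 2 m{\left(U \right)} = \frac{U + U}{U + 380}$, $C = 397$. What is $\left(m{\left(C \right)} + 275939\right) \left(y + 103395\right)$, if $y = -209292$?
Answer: $- \frac{7568254067594}{259} \approx -2.9221 \cdot 10^{10}$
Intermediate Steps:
$m{\left(U \right)} = - \frac{U}{380 + U}$ ($m{\left(U \right)} = - \frac{\left(U + U\right) \frac{1}{U + 380}}{2} = - \frac{2 U \frac{1}{380 + U}}{2} = - \frac{U}{380 + U}$)
$\left(m{\left(C \right)} + 275939\right) \left(y + 103395\right) = \left(\left(-1\right) 397 \frac{1}{380 + 397} + 275939\right) \left(-209292 + 103395\right) = \left(\left(-1\right) 397 \cdot \frac{1}{777} + 275939\right) \left(-105897\right) = \left(- \frac{397}{777} + 275939\right) \left(-105897\right) = \frac{214404206}{777} \left(-105897\right) = - \frac{7568254067594}{259}$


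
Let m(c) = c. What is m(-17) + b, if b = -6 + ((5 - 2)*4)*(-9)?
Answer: -131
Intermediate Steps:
b = -114 (b = -6 + (3*4)*(-9) = -6 + 12*(-9) = -6 - 108 = -114)
m(-17) + b = -17 - 114 = -131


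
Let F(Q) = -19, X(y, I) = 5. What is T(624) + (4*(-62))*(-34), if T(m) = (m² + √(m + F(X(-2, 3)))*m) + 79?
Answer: 397887 + 6864*√5 ≈ 4.1324e+5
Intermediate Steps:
T(m) = 79 + m² + m*√(-19 + m) (T(m) = (m² + √(m - 19)*m) + 79 = (m² + √(-19 + m)*m) + 79 = (m² + m*√(-19 + m)) + 79 = 79 + m² + m*√(-19 + m))
T(624) + (4*(-62))*(-34) = (79 + 624² + 624*√(-19 + 624)) + (4*(-62))*(-34) = (79 + 389376 + 624*√605) - 248*(-34) = (79 + 389376 + 624*(11*√5)) + 8432 = (79 + 389376 + 6864*√5) + 8432 = (389455 + 6864*√5) + 8432 = 397887 + 6864*√5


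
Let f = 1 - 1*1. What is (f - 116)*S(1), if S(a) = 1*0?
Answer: 0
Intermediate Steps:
S(a) = 0
f = 0 (f = 1 - 1 = 0)
(f - 116)*S(1) = (0 - 116)*0 = -116*0 = 0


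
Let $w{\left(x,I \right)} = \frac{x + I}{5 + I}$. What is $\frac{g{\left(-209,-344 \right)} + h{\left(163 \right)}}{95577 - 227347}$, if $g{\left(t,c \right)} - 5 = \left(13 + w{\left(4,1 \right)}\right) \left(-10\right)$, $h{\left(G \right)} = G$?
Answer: $- \frac{89}{395310} \approx -0.00022514$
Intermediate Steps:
$w{\left(x,I \right)} = \frac{I + x}{5 + I}$
$g{\left(t,c \right)} = - \frac{400}{3}$ ($g{\left(t,c \right)} = 5 + \left(13 + \frac{1 + 4}{5 + 1}\right) \left(-10\right) = 5 + \left(13 + \frac{1}{6} \cdot 5\right) \left(-10\right) = 5 + \left(13 + \frac{5}{6}\right) \left(-10\right) = 5 + \frac{83}{6} \left(-10\right) = 5 - \frac{415}{3} = - \frac{400}{3}$)
$\frac{g{\left(-209,-344 \right)} + h{\left(163 \right)}}{95577 - 227347} = \frac{- \frac{400}{3} + 163}{95577 - 227347} = \frac{89}{3 \left(-131770\right)} = \frac{89}{3} \left(- \frac{1}{131770}\right) = - \frac{89}{395310}$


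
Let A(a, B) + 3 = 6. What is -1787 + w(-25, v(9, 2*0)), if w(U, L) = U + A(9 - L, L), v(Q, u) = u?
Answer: -1809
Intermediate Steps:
A(a, B) = 3 (A(a, B) = -3 + 6 = 3)
w(U, L) = 3 + U (w(U, L) = U + 3 = 3 + U)
-1787 + w(-25, v(9, 2*0)) = -1787 + (3 - 25) = -1787 - 22 = -1809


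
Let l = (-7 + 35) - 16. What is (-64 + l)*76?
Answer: -3952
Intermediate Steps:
l = 12 (l = 28 - 16 = 12)
(-64 + l)*76 = (-64 + 12)*76 = -52*76 = -3952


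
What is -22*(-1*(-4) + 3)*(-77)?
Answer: 11858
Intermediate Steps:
-22*(-1*(-4) + 3)*(-77) = -22*(4 + 3)*(-77) = -22*7*(-77) = -154*(-77) = 11858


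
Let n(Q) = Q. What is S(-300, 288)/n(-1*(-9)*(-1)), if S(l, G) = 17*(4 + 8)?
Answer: -68/3 ≈ -22.667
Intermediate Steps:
S(l, G) = 204 (S(l, G) = 17*12 = 204)
S(-300, 288)/n(-1*(-9)*(-1)) = 204/((-1*(-9)*(-1))) = 204/((9*(-1))) = 204/(-9) = 204*(-⅑) = -68/3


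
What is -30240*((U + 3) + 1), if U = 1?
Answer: -151200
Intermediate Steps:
-30240*((U + 3) + 1) = -30240*((1 + 3) + 1) = -30240*(4 + 1) = -30240*5 = -151200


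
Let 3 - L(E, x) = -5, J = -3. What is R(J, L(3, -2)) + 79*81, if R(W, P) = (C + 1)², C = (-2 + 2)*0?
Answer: 6400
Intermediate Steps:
L(E, x) = 8 (L(E, x) = 3 - 1*(-5) = 3 + 5 = 8)
C = 0 (C = 0*0 = 0)
R(W, P) = 1 (R(W, P) = (0 + 1)² = 1² = 1)
R(J, L(3, -2)) + 79*81 = 1 + 79*81 = 1 + 6399 = 6400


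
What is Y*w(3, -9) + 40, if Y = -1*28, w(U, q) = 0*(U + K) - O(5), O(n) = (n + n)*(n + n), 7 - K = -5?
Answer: 2840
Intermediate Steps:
K = 12 (K = 7 - 1*(-5) = 7 + 5 = 12)
O(n) = 4*n**2 (O(n) = (2*n)*(2*n) = 4*n**2)
w(U, q) = -100 (w(U, q) = 0*(U + 12) - 4*5**2 = 0*(12 + U) - 4*25 = 0 - 1*100 = 0 - 100 = -100)
Y = -28
Y*w(3, -9) + 40 = -28*(-100) + 40 = 2800 + 40 = 2840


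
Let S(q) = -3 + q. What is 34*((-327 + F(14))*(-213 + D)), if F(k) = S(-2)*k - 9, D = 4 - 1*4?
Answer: 2940252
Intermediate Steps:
D = 0 (D = 4 - 4 = 0)
F(k) = -9 - 5*k (F(k) = (-3 - 2)*k - 9 = -5*k - 9 = -9 - 5*k)
34*((-327 + F(14))*(-213 + D)) = 34*((-327 + (-9 - 5*14))*(-213 + 0)) = 34*((-327 + (-9 - 70))*(-213)) = 34*((-327 - 79)*(-213)) = 34*(-406*(-213)) = 34*86478 = 2940252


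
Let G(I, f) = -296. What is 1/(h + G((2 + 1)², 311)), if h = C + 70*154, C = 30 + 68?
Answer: 1/10582 ≈ 9.4500e-5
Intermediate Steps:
C = 98
h = 10878 (h = 98 + 70*154 = 98 + 10780 = 10878)
1/(h + G((2 + 1)², 311)) = 1/(10878 - 296) = 1/10582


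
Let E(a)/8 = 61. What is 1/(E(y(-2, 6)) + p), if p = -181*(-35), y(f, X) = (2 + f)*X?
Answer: 1/6823 ≈ 0.00014656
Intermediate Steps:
y(f, X) = X*(2 + f)
E(a) = 488 (E(a) = 8*61 = 488)
p = 6335
1/(E(y(-2, 6)) + p) = 1/(488 + 6335) = 1/6823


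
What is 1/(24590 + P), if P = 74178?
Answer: 1/98768 ≈ 1.0125e-5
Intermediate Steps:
1/(24590 + P) = 1/(24590 + 74178) = 1/98768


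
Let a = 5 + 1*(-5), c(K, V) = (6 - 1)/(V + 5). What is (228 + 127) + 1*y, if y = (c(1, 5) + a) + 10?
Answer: 731/2 ≈ 365.50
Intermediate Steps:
c(K, V) = 5/(5 + V)
a = 0 (a = 5 - 5 = 0)
y = 21/2 (y = (5/(5 + 5) + 0) + 10 = (5/10 + 0) + 10 = (5*(⅒) + 0) + 10 = (½ + 0) + 10 = ½ + 10 = 21/2 ≈ 10.500)
(228 + 127) + 1*y = (228 + 127) + 1*(21/2) = 355 + 21/2 = 731/2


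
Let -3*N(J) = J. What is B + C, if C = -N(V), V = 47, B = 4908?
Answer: 14771/3 ≈ 4923.7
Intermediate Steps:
N(J) = -J/3
C = 47/3 (C = -(-1)*47/3 = -1*(-47/3) = 47/3 ≈ 15.667)
B + C = 4908 + 47/3 = 14771/3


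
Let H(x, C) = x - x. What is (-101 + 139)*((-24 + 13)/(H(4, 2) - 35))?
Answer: 418/35 ≈ 11.943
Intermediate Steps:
H(x, C) = 0
(-101 + 139)*((-24 + 13)/(H(4, 2) - 35)) = (-101 + 139)*((-24 + 13)/(0 - 35)) = 38*(-11/(-35)) = 38*(-11*(-1/35)) = 38*(11/35) = 418/35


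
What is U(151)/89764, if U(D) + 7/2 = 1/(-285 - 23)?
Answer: -1079/27647312 ≈ -3.9027e-5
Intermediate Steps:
U(D) = -1079/308 (U(D) = -7/2 + 1/(-285 - 23) = -7/2 + 1/(-308) = -7/2 - 1/308 = -1079/308)
U(151)/89764 = -1079/308/89764 = -1079/308*1/89764 = -1079/27647312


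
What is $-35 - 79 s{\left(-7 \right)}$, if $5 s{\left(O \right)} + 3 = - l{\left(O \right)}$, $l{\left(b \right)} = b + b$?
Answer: $- \frac{1044}{5} \approx -208.8$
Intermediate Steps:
$l{\left(b \right)} = 2 b$
$s{\left(O \right)} = - \frac{3}{5} - \frac{2 O}{5}$ ($s{\left(O \right)} = - \frac{3}{5} + \frac{\left(-1\right) 2 O}{5} = - \frac{3}{5} + \frac{\left(-2\right) O}{5} = - \frac{3}{5} - \frac{2 O}{5}$)
$-35 - 79 s{\left(-7 \right)} = -35 - 79 \left(- \frac{3}{5} - - \frac{14}{5}\right) = -35 - 79 \left(- \frac{3}{5} + \frac{14}{5}\right) = -35 - \frac{869}{5} = - \frac{1044}{5}$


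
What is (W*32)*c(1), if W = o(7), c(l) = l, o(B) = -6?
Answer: -192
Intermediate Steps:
W = -6
(W*32)*c(1) = -6*32*1 = -192*1 = -192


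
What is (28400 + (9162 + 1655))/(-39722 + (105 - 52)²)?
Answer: -39217/36913 ≈ -1.0624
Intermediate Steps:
(28400 + (9162 + 1655))/(-39722 + (105 - 52)²) = (28400 + 10817)/(-39722 + 53²) = 39217/(-39722 + 2809) = 39217/(-36913) = 39217*(-1/36913) = -39217/36913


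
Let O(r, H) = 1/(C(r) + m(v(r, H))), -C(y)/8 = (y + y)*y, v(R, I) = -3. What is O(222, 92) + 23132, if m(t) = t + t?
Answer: 18240738599/788550 ≈ 23132.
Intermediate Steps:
m(t) = 2*t
C(y) = -16*y**2 (C(y) = -8*(y + y)*y = -8*2*y*y = -16*y**2)
O(r, H) = 1/(-6 - 16*r**2) (O(r, H) = 1/(-16*r**2 + 2*(-3)) = 1/(-16*r**2 - 6) = 1/(-6 - 16*r**2))
O(222, 92) + 23132 = -1/(6 + 16*222**2) + 23132 = -1/(6 + 16*49284) + 23132 = -1/(6 + 788544) + 23132 = -1/788550 + 23132 = 18240738599/788550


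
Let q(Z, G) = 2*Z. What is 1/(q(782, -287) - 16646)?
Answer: -1/15082 ≈ -6.6304e-5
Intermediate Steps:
1/(q(782, -287) - 16646) = 1/(2*782 - 16646) = 1/(1564 - 16646) = 1/(-15082) = -1/15082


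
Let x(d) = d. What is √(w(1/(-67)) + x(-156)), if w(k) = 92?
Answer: 8*I ≈ 8.0*I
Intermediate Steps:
√(w(1/(-67)) + x(-156)) = √(92 - 156) = √(-64) = 8*I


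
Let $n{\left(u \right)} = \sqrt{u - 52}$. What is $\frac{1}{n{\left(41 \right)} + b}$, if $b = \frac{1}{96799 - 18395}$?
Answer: $\frac{78404}{67619059377} - \frac{6147187216 i \sqrt{11}}{67619059377} \approx 1.1595 \cdot 10^{-6} - 0.30151 i$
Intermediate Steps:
$n{\left(u \right)} = \sqrt{-52 + u}$
$b = \frac{1}{78404} \approx 1.2754 \cdot 10^{-5}$
$\frac{1}{n{\left(41 \right)} + b} = \frac{1}{\sqrt{-52 + 41} + \frac{1}{78404}} = \frac{1}{\sqrt{-11} + \frac{1}{78404}} = \frac{1}{i \sqrt{11} + \frac{1}{78404}} = \frac{1}{\frac{1}{78404} + i \sqrt{11}}$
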